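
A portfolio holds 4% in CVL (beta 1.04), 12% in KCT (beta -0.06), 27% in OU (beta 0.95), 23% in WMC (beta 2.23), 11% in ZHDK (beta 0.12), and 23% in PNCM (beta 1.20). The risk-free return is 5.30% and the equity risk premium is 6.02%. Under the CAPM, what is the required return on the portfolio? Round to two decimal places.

11.88%

β_P = Σ w_i β_i = 0.04×1.04 + 0.12×-0.06 + 0.27×0.95 + 0.23×2.23 + 0.11×0.12 + 0.23×1.20 = 1.0930
E(R_P) = R_f + β_P × MRP = 5.30% + 1.0930 × 6.02% = 11.88%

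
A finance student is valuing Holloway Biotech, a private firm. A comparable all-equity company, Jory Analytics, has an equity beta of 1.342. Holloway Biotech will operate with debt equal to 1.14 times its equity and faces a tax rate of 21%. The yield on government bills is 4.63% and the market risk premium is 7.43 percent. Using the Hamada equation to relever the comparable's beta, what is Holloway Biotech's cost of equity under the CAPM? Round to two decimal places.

β_L = β_U × [1 + (1 − t)(D/E)] = 1.342 × [1 + (1 − 0.21) × 1.14]
    = 1.342 × [1 + 0.79 × 1.14] = 1.342 × 1.9006 = 2.5506
E(R) = R_f + β_L × MRP = 4.63% + 2.5506 × 7.43% = 23.58%

23.58%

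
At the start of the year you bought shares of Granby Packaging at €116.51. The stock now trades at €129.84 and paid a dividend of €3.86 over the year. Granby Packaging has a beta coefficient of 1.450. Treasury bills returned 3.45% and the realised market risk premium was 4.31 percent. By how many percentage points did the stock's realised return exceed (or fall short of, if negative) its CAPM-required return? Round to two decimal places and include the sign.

Realised HPR = (P1 + D1 − P0) / P0 = (129.84 + 3.86 − 116.51) / 116.51 = 17.19 / 116.51 = 14.7541%
CAPM required = R_f + β·MRP = 3.45% + 1.450 × 4.31% = 9.69950%
α = realised − required = 14.7541% − 9.69950% = +5.05%

+5.05%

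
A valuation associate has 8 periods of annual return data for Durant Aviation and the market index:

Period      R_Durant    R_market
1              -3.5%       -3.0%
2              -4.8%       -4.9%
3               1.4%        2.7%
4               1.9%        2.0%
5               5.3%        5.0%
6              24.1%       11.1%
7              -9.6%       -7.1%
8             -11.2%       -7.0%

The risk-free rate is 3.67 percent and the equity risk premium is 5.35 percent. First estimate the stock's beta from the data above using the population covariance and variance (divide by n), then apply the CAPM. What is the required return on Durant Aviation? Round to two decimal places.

Mean R_i = (-3.5 − 4.8 + 1.4 + 1.9 + 5.3 + 24.1 − 9.6 − 11.2) / 8 = 0.4500%
Mean R_m = (-3.0 − 4.9 + 2.7 + 2.0 + 5.0 + 11.1 − 7.1 − 7.0) / 8 = -0.1500%
Σ(R_i − R̄_i)(R_m − R̄_m) = 482.7100  ⇒  Cov = 482.7100 / 8 = 60.3388
Σ(R_m − R̄_m)² = 291.7400  ⇒  Var(R_m) = 291.7400 / 8 = 36.4675
β = Cov / Var(R_m) = 60.3388 / 36.4675 = 1.6546
E(R) = R_f + β × MRP = 3.67% + 1.6546 × 5.35% = 12.52%

12.52%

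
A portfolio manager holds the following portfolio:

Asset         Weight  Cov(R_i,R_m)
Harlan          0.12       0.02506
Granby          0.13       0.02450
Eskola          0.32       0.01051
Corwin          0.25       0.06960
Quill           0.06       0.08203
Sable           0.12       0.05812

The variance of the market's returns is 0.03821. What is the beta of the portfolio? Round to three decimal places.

β_Harlan = 0.02506 / 0.03821 = 0.6558
β_Granby = 0.02450 / 0.03821 = 0.6412
β_Eskola = 0.01051 / 0.03821 = 0.2751
β_Corwin = 0.06960 / 0.03821 = 1.8215
β_Quill = 0.08203 / 0.03821 = 2.1468
β_Sable = 0.05812 / 0.03821 = 1.5211
β_P = Σ w_i β_i = 0.12×0.6558 + 0.13×0.6412 + 0.32×0.2751 + 0.25×1.8215 + 0.06×2.1468 + 0.12×1.5211 = 1.0168

1.017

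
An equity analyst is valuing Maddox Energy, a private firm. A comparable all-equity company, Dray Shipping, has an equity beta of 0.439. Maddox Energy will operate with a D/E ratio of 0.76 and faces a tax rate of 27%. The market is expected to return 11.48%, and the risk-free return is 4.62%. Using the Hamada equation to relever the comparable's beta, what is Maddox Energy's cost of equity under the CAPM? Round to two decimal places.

9.30%

β_L = β_U × [1 + (1 − t)(D/E)] = 0.439 × [1 + (1 − 0.27) × 0.76]
    = 0.439 × [1 + 0.73 × 0.76] = 0.439 × 1.5548 = 0.6826
MRP = 11.48% − 4.62% = 6.86%
E(R) = R_f + β_L × MRP = 4.62% + 0.6826 × 6.86% = 9.30%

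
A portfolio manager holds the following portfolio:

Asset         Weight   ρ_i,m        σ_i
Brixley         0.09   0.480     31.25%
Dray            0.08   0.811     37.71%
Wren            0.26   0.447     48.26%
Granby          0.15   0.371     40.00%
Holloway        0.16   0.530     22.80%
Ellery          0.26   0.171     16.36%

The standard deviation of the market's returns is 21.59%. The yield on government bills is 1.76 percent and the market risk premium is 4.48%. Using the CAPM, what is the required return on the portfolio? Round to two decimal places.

β_Brixley = 0.480 × 31.25% / 21.59% = 0.6948
β_Dray = 0.811 × 37.71% / 21.59% = 1.4165
β_Wren = 0.447 × 48.26% / 21.59% = 0.9992
β_Granby = 0.371 × 40.00% / 21.59% = 0.6874
β_Holloway = 0.530 × 22.80% / 21.59% = 0.5597
β_Ellery = 0.171 × 16.36% / 21.59% = 0.1296
β_P = Σ w_i β_i = 0.09×0.6948 + 0.08×1.4165 + 0.26×0.9992 + 0.15×0.6874 + 0.16×0.5597 + 0.26×0.1296 = 0.6620
E(R_P) = R_f + β_P × MRP = 1.76% + 0.6620 × 4.48% = 4.73%

4.73%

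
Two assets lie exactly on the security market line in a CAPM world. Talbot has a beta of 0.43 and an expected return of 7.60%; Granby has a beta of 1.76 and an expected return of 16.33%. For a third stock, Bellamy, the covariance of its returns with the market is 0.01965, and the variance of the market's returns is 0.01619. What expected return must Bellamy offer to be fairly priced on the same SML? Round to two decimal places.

MRP = (16.33% − 7.60%) / (1.76 − 0.43) = 6.5639%
R_f = 7.60% − 0.43 × 6.5639% = 4.7775%
β_Bellamy = Cov / Var(R_m) = 0.01965 / 0.01619 = 1.2137
E(R_Bellamy) = R_f + β × MRP = 4.7775% + 1.2137 × 6.5639% = 12.74%

12.74%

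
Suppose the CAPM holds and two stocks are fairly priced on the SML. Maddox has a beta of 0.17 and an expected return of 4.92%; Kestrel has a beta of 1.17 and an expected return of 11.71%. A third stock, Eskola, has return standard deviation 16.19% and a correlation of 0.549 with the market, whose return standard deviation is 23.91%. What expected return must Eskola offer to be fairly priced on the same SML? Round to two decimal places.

6.29%

MRP = (11.71% − 4.92%) / (1.17 − 0.17) = 6.7900%
R_f = 4.92% − 0.17 × 6.7900% = 3.7657%
β_Eskola = ρ·σ_i/σ_m = 0.549 × 16.19 / 23.91 = 0.3717
E(R_Eskola) = R_f + β × MRP = 3.7657% + 0.3717 × 6.7900% = 6.29%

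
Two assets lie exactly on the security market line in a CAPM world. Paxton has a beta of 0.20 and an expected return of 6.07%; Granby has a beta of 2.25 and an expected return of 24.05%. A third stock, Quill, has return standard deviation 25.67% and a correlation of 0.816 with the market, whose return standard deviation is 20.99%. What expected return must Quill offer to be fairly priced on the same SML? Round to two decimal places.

MRP = (24.05% − 6.07%) / (2.25 − 0.20) = 8.7707%
R_f = 6.07% − 0.20 × 8.7707% = 4.3159%
β_Quill = ρ·σ_i/σ_m = 0.816 × 25.67 / 20.99 = 0.9979
E(R_Quill) = R_f + β × MRP = 4.3159% + 0.9979 × 8.7707% = 13.07%

13.07%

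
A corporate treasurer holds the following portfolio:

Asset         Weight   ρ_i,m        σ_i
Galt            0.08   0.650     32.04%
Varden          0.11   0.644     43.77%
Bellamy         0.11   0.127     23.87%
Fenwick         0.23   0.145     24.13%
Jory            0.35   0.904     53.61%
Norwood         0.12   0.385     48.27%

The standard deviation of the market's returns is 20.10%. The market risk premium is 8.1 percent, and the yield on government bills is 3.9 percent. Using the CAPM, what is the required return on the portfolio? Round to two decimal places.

β_Galt = 0.650 × 32.04% / 20.10% = 1.0361
β_Varden = 0.644 × 43.77% / 20.10% = 1.4024
β_Bellamy = 0.127 × 23.87% / 20.10% = 0.1508
β_Fenwick = 0.145 × 24.13% / 20.10% = 0.1741
β_Jory = 0.904 × 53.61% / 20.10% = 2.4111
β_Norwood = 0.385 × 48.27% / 20.10% = 0.9246
β_P = Σ w_i β_i = 0.08×1.0361 + 0.11×1.4024 + 0.11×0.1508 + 0.23×0.1741 + 0.35×2.4111 + 0.12×0.9246 = 1.2486
E(R_P) = R_f + β_P × MRP = 3.9% + 1.2486 × 8.1% = 14.01%

14.01%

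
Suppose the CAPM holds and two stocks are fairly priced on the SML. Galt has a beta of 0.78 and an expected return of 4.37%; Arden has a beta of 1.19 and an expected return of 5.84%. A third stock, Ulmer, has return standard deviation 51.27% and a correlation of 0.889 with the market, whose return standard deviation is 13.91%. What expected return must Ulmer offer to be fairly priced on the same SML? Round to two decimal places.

13.32%

MRP = (5.84% − 4.37%) / (1.19 − 0.78) = 3.5854%
R_f = 4.37% − 0.78 × 3.5854% = 1.5734%
β_Ulmer = ρ·σ_i/σ_m = 0.889 × 51.27 / 13.91 = 3.2767
E(R_Ulmer) = R_f + β × MRP = 1.5734% + 3.2767 × 3.5854% = 13.32%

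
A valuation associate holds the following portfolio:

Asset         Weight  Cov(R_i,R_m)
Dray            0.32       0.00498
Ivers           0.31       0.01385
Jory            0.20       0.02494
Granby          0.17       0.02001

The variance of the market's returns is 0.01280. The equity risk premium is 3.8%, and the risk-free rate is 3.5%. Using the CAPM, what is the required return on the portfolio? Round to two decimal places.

β_Dray = 0.00498 / 0.01280 = 0.3891
β_Ivers = 0.01385 / 0.01280 = 1.0820
β_Jory = 0.02494 / 0.01280 = 1.9484
β_Granby = 0.02001 / 0.01280 = 1.5633
β_P = Σ w_i β_i = 0.32×0.3891 + 0.31×1.0820 + 0.20×1.9484 + 0.17×1.5633 = 1.1154
E(R_P) = R_f + β_P × MRP = 3.5% + 1.1154 × 3.8% = 7.74%

7.74%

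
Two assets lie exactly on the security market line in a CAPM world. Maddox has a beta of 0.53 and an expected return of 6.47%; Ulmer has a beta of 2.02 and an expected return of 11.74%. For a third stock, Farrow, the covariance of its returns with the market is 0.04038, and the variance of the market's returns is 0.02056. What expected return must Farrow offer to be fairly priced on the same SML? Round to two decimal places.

MRP = (11.74% − 6.47%) / (2.02 − 0.53) = 3.5369%
R_f = 6.47% − 0.53 × 3.5369% = 4.5954%
β_Farrow = Cov / Var(R_m) = 0.04038 / 0.02056 = 1.9640
E(R_Farrow) = R_f + β × MRP = 4.5954% + 1.9640 × 3.5369% = 11.54%

11.54%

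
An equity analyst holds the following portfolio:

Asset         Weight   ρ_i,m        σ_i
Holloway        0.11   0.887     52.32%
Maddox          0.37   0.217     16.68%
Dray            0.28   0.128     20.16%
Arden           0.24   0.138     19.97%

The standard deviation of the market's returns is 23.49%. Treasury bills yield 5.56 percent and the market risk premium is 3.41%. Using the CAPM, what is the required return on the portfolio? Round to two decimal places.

β_Holloway = 0.887 × 52.32% / 23.49% = 1.9756
β_Maddox = 0.217 × 16.68% / 23.49% = 0.1541
β_Dray = 0.128 × 20.16% / 23.49% = 0.1099
β_Arden = 0.138 × 19.97% / 23.49% = 0.1173
β_P = Σ w_i β_i = 0.11×1.9756 + 0.37×0.1541 + 0.28×0.1099 + 0.24×0.1173 = 0.3333
E(R_P) = R_f + β_P × MRP = 5.56% + 0.3333 × 3.41% = 6.70%

6.70%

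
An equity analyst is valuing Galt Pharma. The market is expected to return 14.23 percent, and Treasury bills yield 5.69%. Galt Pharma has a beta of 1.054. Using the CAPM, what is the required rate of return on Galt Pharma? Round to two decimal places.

Market risk premium = E(R_m) − R_f = 14.23% − 5.69% = 8.54%
E(R) = R_f + β × MRP = 5.69% + 1.054 × 8.54% = 14.69%

14.69%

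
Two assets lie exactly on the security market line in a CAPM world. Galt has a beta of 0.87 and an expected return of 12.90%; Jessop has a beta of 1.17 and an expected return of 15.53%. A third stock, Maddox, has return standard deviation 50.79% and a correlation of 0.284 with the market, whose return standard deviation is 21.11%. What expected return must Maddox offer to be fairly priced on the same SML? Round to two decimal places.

MRP = (15.53% − 12.90%) / (1.17 − 0.87) = 8.7667%
R_f = 12.90% − 0.87 × 8.7667% = 5.2730%
β_Maddox = ρ·σ_i/σ_m = 0.284 × 50.79 / 21.11 = 0.6833
E(R_Maddox) = R_f + β × MRP = 5.2730% + 0.6833 × 8.7667% = 11.26%

11.26%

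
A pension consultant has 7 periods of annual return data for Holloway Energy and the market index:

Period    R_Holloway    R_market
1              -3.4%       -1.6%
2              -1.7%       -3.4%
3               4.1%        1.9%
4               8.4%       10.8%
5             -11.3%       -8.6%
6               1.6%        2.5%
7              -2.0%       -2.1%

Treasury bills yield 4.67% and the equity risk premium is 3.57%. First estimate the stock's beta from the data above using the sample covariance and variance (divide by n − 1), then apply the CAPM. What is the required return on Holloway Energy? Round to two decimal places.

Mean R_i = (-3.4 − 1.7 + 4.1 + 8.4 − 11.3 + 1.6 − 2.0) / 7 = -0.6143%
Mean R_m = (-1.6 − 3.4 + 1.9 + 10.8 − 8.6 + 2.5 − 2.1) / 7 = -0.0714%
Σ(R_i − R̄_i)(R_m − R̄_m) = 214.8029  ⇒  Cov = 214.8029 / 6 = 35.8005
Σ(R_m − R̄_m)² = 218.9543  ⇒  Var(R_m) = 218.9543 / 6 = 36.4924
β = Cov / Var(R_m) = 35.8005 / 36.4924 = 0.9810
E(R) = R_f + β × MRP = 4.67% + 0.9810 × 3.57% = 8.17%

8.17%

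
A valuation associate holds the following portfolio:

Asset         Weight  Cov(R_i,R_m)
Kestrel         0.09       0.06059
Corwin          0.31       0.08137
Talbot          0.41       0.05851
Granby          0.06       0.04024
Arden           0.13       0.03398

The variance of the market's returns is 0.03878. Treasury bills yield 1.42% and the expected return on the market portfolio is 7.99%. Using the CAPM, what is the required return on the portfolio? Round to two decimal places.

11.84%

β_Kestrel = 0.06059 / 0.03878 = 1.5624
β_Corwin = 0.08137 / 0.03878 = 2.0982
β_Talbot = 0.05851 / 0.03878 = 1.5088
β_Granby = 0.04024 / 0.03878 = 1.0376
β_Arden = 0.03398 / 0.03878 = 0.8762
β_P = Σ w_i β_i = 0.09×1.5624 + 0.31×2.0982 + 0.41×1.5088 + 0.06×1.0376 + 0.13×0.8762 = 1.5858
MRP = 7.99% − 1.42% = 6.57%
E(R_P) = R_f + β_P × MRP = 1.42% + 1.5858 × 6.57% = 11.84%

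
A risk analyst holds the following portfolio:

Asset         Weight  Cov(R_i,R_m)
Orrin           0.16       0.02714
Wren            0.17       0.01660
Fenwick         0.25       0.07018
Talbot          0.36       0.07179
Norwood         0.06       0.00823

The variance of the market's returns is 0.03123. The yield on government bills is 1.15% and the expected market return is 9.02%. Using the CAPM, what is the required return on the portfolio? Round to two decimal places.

14.01%

β_Orrin = 0.02714 / 0.03123 = 0.8690
β_Wren = 0.01660 / 0.03123 = 0.5315
β_Fenwick = 0.07018 / 0.03123 = 2.2472
β_Talbot = 0.07179 / 0.03123 = 2.2988
β_Norwood = 0.00823 / 0.03123 = 0.2635
β_P = Σ w_i β_i = 0.16×0.8690 + 0.17×0.5315 + 0.25×2.2472 + 0.36×2.2988 + 0.06×0.2635 = 1.6346
MRP = 9.02% − 1.15% = 7.87%
E(R_P) = R_f + β_P × MRP = 1.15% + 1.6346 × 7.87% = 14.01%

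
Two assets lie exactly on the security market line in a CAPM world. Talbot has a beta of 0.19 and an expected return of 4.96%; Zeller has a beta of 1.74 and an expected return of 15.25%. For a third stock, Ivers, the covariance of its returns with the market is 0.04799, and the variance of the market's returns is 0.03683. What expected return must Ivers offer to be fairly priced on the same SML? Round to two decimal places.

12.35%

MRP = (15.25% − 4.96%) / (1.74 − 0.19) = 6.6387%
R_f = 4.96% − 0.19 × 6.6387% = 3.6986%
β_Ivers = Cov / Var(R_m) = 0.04799 / 0.03683 = 1.3030
E(R_Ivers) = R_f + β × MRP = 3.6986% + 1.3030 × 6.6387% = 12.35%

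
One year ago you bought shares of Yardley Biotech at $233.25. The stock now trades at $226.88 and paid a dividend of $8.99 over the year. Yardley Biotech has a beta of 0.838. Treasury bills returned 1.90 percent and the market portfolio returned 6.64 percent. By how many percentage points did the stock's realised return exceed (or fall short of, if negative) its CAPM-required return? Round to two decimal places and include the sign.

Realised HPR = (P1 + D1 − P0) / P0 = (226.88 + 8.99 − 233.25) / 233.25 = 2.62 / 233.25 = 1.1233%
MRP = 6.64% − 1.90% = 4.74%
CAPM required = R_f + β·MRP = 1.90% + 0.838 × 4.74% = 5.87212%
α = realised − required = 1.1233% − 5.87212% = -4.75%

-4.75%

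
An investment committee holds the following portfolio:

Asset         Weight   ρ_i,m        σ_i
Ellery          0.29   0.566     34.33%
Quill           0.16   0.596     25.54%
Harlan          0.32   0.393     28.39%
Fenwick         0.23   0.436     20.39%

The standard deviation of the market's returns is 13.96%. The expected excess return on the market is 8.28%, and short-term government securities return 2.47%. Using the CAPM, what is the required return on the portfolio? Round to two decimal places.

10.59%

β_Ellery = 0.566 × 34.33% / 13.96% = 1.3919
β_Quill = 0.596 × 25.54% / 13.96% = 1.0904
β_Harlan = 0.393 × 28.39% / 13.96% = 0.7992
β_Fenwick = 0.436 × 20.39% / 13.96% = 0.6368
β_P = Σ w_i β_i = 0.29×1.3919 + 0.16×1.0904 + 0.32×0.7992 + 0.23×0.6368 = 0.9803
E(R_P) = R_f + β_P × MRP = 2.47% + 0.9803 × 8.28% = 10.59%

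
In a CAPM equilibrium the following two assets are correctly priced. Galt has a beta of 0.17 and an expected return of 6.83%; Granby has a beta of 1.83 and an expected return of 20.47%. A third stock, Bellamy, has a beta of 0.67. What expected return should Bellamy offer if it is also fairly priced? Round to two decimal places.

MRP (SML slope) = (20.47% − 6.83%) / (1.83 − 0.17) = 13.64% / 1.66 = 8.2169%
R_f (intercept) = 6.83% − 0.17 × 8.2169% = 5.4331%
E(R_Bellamy) = R_f + β × MRP = 5.4331% + 0.67 × 8.2169% = 10.94%

10.94%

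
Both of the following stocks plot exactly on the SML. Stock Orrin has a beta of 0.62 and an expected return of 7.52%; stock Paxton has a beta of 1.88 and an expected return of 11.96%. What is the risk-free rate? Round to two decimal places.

Both satisfy E(R) = R_f + β·MRP, so the slope of the SML is
MRP = (11.96% − 7.52%) / (1.88 − 0.62) = 4.44% / 1.26 = 3.5238%
R_f = E(R_Orrin) − β_Orrin·MRP = 7.52% − 0.62 × 3.5238% = 5.3352%

5.34%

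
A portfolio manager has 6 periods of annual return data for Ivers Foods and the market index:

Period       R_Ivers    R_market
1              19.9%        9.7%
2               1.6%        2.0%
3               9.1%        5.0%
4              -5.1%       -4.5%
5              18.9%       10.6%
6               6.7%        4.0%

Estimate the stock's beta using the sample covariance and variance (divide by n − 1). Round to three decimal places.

Mean R_i = (19.9 + 1.6 + 9.1 − 5.1 + 18.9 + 6.7) / 6 = 8.5167%
Mean R_m = (9.7 + 2.0 + 5.0 − 4.5 + 10.6 + 4.0) / 6 = 4.4667%
Σ(R_i − R̄_i)(R_m − R̄_m) = 263.5733  ⇒  Cov = 263.5733 / 5 = 52.7147
Σ(R_m − R̄_m)² = 151.9933  ⇒  Var(R_m) = 151.9933 / 5 = 30.3987
β = Cov / Var(R_m) = 52.7147 / 30.3987 = 1.7341

1.734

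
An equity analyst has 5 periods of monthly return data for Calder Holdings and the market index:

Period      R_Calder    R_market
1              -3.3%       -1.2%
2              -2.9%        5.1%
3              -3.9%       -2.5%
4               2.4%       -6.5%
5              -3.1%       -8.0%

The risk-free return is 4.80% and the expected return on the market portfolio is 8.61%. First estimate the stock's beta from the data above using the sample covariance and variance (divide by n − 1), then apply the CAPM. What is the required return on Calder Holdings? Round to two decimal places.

Mean R_i = (-3.3 − 2.9 − 3.9 + 2.4 − 3.1) / 5 = -2.1600%
Mean R_m = (-1.2 + 5.1 − 2.5 − 6.5 − 8.0) / 5 = -2.6200%
Σ(R_i − R̄_i)(R_m − R̄_m) = -20.1760  ⇒  Cov = -20.1760 / 4 = -5.0440
Σ(R_m − R̄_m)² = 105.6280  ⇒  Var(R_m) = 105.6280 / 4 = 26.4070
β = Cov / Var(R_m) = -5.0440 / 26.4070 = -0.1910
MRP = 8.61% − 4.80% = 3.81%
E(R) = R_f + β × MRP = 4.80% + -0.1910 × 3.81% = 4.07%

4.07%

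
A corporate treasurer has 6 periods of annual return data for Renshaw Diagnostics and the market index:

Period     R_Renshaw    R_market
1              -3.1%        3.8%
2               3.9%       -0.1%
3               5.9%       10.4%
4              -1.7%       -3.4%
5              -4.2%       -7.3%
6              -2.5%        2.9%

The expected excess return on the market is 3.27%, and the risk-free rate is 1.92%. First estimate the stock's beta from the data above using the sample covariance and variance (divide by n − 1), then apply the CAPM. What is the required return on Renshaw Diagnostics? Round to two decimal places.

Mean R_i = (-3.1 + 3.9 + 5.9 − 1.7 − 4.2 − 2.5) / 6 = -0.2833%
Mean R_m = (3.8 − 0.1 + 10.4 − 3.4 − 7.3 + 2.9) / 6 = 1.0500%
Σ(R_i − R̄_i)(R_m − R̄_m) = 80.1650  ⇒  Cov = 80.1650 / 5 = 16.0330
Σ(R_m − R̄_m)² = 189.2550  ⇒  Var(R_m) = 189.2550 / 5 = 37.8510
β = Cov / Var(R_m) = 16.0330 / 37.8510 = 0.4236
E(R) = R_f + β × MRP = 1.92% + 0.4236 × 3.27% = 3.31%

3.31%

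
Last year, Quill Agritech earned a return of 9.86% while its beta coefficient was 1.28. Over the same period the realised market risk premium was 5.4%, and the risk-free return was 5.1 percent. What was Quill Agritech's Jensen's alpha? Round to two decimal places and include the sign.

CAPM benchmark = R_f + β(R_m − R_f) = 5.1% + 1.28 × 5.4% = 12.0120%
α = actual − benchmark = 9.86% − 12.0120% = -2.15%

-2.15%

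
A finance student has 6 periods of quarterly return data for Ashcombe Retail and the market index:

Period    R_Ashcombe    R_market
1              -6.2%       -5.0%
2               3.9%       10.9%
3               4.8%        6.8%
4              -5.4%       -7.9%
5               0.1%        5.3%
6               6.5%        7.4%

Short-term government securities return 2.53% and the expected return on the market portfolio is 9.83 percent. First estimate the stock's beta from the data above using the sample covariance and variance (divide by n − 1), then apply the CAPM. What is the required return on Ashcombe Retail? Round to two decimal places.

7.32%

Mean R_i = (-6.2 + 3.9 + 4.8 − 5.4 + 0.1 + 6.5) / 6 = 0.6167%
Mean R_m = (-5.0 + 10.9 + 6.8 − 7.9 + 5.3 + 7.4) / 6 = 2.9167%
Σ(R_i − R̄_i)(R_m − R̄_m) = 186.6483  ⇒  Cov = 186.6483 / 5 = 37.3297
Σ(R_m − R̄_m)² = 284.2683  ⇒  Var(R_m) = 284.2683 / 5 = 56.8537
β = Cov / Var(R_m) = 37.3297 / 56.8537 = 0.6566
MRP = 9.83% − 2.53% = 7.30%
E(R) = R_f + β × MRP = 2.53% + 0.6566 × 7.30% = 7.32%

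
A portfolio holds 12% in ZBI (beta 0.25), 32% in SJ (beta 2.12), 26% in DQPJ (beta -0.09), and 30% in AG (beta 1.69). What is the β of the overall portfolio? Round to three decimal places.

1.192

β_P = Σ w_i β_i = 0.12×0.25 + 0.32×2.12 + 0.26×-0.09 + 0.30×1.69 = 1.1920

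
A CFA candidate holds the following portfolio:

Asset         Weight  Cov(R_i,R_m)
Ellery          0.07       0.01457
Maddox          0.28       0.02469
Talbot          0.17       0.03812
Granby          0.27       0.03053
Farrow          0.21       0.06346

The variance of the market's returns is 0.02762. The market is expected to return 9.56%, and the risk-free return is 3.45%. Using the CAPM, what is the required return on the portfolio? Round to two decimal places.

11.41%

β_Ellery = 0.01457 / 0.02762 = 0.5275
β_Maddox = 0.02469 / 0.02762 = 0.8939
β_Talbot = 0.03812 / 0.02762 = 1.3802
β_Granby = 0.03053 / 0.02762 = 1.1054
β_Farrow = 0.06346 / 0.02762 = 2.2976
β_P = Σ w_i β_i = 0.07×0.5275 + 0.28×0.8939 + 0.17×1.3802 + 0.27×1.1054 + 0.21×2.2976 = 1.3028
MRP = 9.56% − 3.45% = 6.11%
E(R_P) = R_f + β_P × MRP = 3.45% + 1.3028 × 6.11% = 11.41%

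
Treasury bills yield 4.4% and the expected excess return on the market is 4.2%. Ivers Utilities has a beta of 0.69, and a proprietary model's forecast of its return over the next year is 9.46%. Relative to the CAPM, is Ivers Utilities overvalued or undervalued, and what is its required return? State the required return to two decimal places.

Required return = R_f + β·MRP = 4.4% + 0.69 × 4.2% = 7.30%
Forecast 9.46% > required 7.30% → the stock plots above the SML → undervalued.

Undervalued; required return 7.30%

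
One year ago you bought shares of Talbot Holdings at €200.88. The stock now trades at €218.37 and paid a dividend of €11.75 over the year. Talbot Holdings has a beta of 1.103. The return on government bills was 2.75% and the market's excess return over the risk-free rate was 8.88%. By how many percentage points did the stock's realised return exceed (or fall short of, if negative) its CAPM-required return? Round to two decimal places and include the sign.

+2.01%

Realised HPR = (P1 + D1 − P0) / P0 = (218.37 + 11.75 − 200.88) / 200.88 = 29.24 / 200.88 = 14.5560%
CAPM required = R_f + β·MRP = 2.75% + 1.103 × 8.88% = 12.54464%
α = realised − required = 14.5560% − 12.54464% = +2.01%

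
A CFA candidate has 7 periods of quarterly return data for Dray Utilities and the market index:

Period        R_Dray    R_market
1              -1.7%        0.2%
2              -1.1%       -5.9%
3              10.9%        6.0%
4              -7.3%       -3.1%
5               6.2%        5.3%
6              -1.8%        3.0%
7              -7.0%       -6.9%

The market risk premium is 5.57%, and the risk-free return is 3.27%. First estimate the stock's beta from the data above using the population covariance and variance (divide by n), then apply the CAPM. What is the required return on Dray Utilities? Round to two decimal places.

9.00%

Mean R_i = (-1.7 − 1.1 + 10.9 − 7.3 + 6.2 − 1.8 − 7.0) / 7 = -0.2571%
Mean R_m = (0.2 − 5.9 + 6.0 − 3.1 + 5.3 + 3.0 − 6.9) / 7 = -0.2000%
Σ(R_i − R̄_i)(R_m − R̄_m) = 169.5800  ⇒  Cov = 169.5800 / 7 = 24.2257
Σ(R_m − R̄_m)² = 164.8800  ⇒  Var(R_m) = 164.8800 / 7 = 23.5543
β = Cov / Var(R_m) = 24.2257 / 23.5543 = 1.0285
E(R) = R_f + β × MRP = 3.27% + 1.0285 × 5.57% = 9.00%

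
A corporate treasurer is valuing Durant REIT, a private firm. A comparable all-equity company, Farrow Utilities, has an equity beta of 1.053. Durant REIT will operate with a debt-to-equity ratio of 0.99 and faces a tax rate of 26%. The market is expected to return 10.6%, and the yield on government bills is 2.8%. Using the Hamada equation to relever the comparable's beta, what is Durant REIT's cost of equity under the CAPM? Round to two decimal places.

17.03%

β_L = β_U × [1 + (1 − t)(D/E)] = 1.053 × [1 + (1 − 0.26) × 0.99]
    = 1.053 × [1 + 0.74 × 0.99] = 1.053 × 1.7326 = 1.8244
MRP = 10.6% − 2.8% = 7.80%
E(R) = R_f + β_L × MRP = 2.8% + 1.8244 × 7.8% = 17.03%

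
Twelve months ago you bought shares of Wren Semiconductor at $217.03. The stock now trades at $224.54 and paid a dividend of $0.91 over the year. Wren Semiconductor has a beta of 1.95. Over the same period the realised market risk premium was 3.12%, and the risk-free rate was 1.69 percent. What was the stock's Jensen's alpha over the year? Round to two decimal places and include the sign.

-3.89%

Realised HPR = (P1 + D1 − P0) / P0 = (224.54 + 0.91 − 217.03) / 217.03 = 8.42 / 217.03 = 3.8796%
CAPM required = R_f + β·MRP = 1.69% + 1.95 × 3.12% = 7.7740%
α = realised − required = 3.8796% − 7.7740% = -3.89%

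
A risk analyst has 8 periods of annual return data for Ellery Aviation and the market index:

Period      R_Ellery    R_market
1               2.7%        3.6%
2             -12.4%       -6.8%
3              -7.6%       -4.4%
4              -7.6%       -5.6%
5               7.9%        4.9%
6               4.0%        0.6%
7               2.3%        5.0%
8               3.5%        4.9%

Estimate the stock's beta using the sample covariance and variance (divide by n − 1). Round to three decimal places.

1.323

Mean R_i = (2.7 − 12.4 − 7.6 − 7.6 + 7.9 + 4.0 + 2.3 + 3.5) / 8 = -0.9000%
Mean R_m = (3.6 − 6.8 − 4.4 − 5.6 + 4.9 + 0.6 + 5.0 + 4.9) / 8 = 0.2750%
Σ(R_i − R̄_i)(R_m − R̄_m) = 241.7800  ⇒  Cov = 241.7800 / 7 = 34.5400
Σ(R_m − R̄_m)² = 182.6950  ⇒  Var(R_m) = 182.6950 / 7 = 26.0993
β = Cov / Var(R_m) = 34.5400 / 26.0993 = 1.3234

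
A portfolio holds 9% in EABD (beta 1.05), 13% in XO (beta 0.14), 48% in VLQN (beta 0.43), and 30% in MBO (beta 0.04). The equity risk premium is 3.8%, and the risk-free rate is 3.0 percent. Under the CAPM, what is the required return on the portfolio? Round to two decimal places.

β_P = Σ w_i β_i = 0.09×1.05 + 0.13×0.14 + 0.48×0.43 + 0.30×0.04 = 0.3311
E(R_P) = R_f + β_P × MRP = 3.0% + 0.3311 × 3.8% = 4.26%

4.26%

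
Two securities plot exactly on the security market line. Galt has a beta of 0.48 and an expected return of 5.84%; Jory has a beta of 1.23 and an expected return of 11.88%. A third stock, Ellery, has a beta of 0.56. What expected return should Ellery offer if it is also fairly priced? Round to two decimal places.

6.48%

MRP (SML slope) = (11.88% − 5.84%) / (1.23 − 0.48) = 6.04% / 0.75 = 8.0533%
R_f (intercept) = 5.84% − 0.48 × 8.0533% = 1.9744%
E(R_Ellery) = R_f + β × MRP = 1.9744% + 0.56 × 8.0533% = 6.48%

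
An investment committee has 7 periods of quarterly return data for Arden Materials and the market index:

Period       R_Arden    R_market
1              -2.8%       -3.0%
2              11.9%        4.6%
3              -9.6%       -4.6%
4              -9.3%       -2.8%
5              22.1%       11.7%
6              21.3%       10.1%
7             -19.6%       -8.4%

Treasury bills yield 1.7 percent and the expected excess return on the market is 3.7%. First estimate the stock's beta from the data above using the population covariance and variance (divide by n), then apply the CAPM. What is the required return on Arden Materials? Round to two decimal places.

Mean R_i = (-2.8 + 11.9 − 9.6 − 9.3 + 22.1 + 21.3 − 19.6) / 7 = 2.0000%
Mean R_m = (-3.0 + 4.6 − 4.6 − 2.8 + 11.7 + 10.1 − 8.4) / 7 = 1.0857%
Σ(R_i − R̄_i)(R_m − R̄_m) = 756.4800  ⇒  Cov = 756.4800 / 7 = 108.0686
Σ(R_m − R̄_m)² = 360.3686  ⇒  Var(R_m) = 360.3686 / 7 = 51.4812
β = Cov / Var(R_m) = 108.0686 / 51.4812 = 2.0992
E(R) = R_f + β × MRP = 1.7% + 2.0992 × 3.7% = 9.47%

9.47%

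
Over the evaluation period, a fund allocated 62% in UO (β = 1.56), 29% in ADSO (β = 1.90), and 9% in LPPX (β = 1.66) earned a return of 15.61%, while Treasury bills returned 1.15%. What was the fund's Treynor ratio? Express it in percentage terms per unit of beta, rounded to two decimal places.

8.67%

β_P = 0.62×1.56 + 0.29×1.90 + 0.09×1.66 = 1.6676
Treynor = (R_P − R_f) / β_P = (15.61% − 1.15%) / 1.6676 = 14.46% / 1.6676 = 8.67%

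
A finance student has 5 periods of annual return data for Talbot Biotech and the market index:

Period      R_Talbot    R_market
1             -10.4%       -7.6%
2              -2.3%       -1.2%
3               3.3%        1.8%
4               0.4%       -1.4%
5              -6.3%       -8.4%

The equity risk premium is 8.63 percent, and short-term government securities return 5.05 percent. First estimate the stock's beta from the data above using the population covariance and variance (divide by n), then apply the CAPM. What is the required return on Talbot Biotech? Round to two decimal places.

14.80%

Mean R_i = (-10.4 − 2.3 + 3.3 + 0.4 − 6.3) / 5 = -3.0600%
Mean R_m = (-7.6 − 1.2 + 1.8 − 1.4 − 8.4) / 5 = -3.3600%
Σ(R_i − R̄_i)(R_m − R̄_m) = 88.6920  ⇒  Cov = 88.6920 / 5 = 17.7384
Σ(R_m − R̄_m)² = 78.5120  ⇒  Var(R_m) = 78.5120 / 5 = 15.7024
β = Cov / Var(R_m) = 17.7384 / 15.7024 = 1.1297
E(R) = R_f + β × MRP = 5.05% + 1.1297 × 8.63% = 14.80%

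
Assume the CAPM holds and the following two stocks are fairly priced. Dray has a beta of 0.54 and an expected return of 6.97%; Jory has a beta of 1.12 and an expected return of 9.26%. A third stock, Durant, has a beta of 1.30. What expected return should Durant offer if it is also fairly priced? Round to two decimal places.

9.97%

MRP (SML slope) = (9.26% − 6.97%) / (1.12 − 0.54) = 2.29% / 0.58 = 3.9483%
R_f (intercept) = 6.97% − 0.54 × 3.9483% = 4.8379%
E(R_Durant) = R_f + β × MRP = 4.8379% + 1.30 × 3.9483% = 9.97%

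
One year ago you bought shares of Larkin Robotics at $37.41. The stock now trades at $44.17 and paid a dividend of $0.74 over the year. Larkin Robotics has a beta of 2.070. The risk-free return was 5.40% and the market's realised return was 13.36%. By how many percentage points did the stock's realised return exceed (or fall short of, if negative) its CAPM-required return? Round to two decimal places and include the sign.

-1.83%

Realised HPR = (P1 + D1 − P0) / P0 = (44.17 + 0.74 − 37.41) / 37.41 = 7.50 / 37.41 = 20.0481%
MRP = 13.36% − 5.40% = 7.96%
CAPM required = R_f + β·MRP = 5.40% + 2.070 × 7.96% = 21.87720%
α = realised − required = 20.0481% − 21.87720% = -1.83%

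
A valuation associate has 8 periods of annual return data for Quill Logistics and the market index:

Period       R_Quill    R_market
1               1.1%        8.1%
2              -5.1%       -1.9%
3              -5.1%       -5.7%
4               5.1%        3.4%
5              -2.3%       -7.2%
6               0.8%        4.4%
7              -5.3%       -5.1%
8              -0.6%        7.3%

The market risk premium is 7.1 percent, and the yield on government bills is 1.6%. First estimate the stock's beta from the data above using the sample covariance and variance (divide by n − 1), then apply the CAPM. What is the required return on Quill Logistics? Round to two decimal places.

4.64%

Mean R_i = (1.1 − 5.1 − 5.1 + 5.1 − 2.3 + 0.8 − 5.3 − 0.6) / 8 = -1.4250%
Mean R_m = (8.1 − 1.9 − 5.7 + 3.4 − 7.2 + 4.4 − 5.1 + 7.3) / 8 = 0.4125%
Σ(R_i − R̄_i)(R_m − R̄_m) = 112.4425  ⇒  Cov = 112.4425 / 7 = 16.0632
Σ(R_m − R̄_m)² = 262.4088  ⇒  Var(R_m) = 262.4088 / 7 = 37.4870
β = Cov / Var(R_m) = 16.0632 / 37.4870 = 0.4285
E(R) = R_f + β × MRP = 1.6% + 0.4285 × 7.1% = 4.64%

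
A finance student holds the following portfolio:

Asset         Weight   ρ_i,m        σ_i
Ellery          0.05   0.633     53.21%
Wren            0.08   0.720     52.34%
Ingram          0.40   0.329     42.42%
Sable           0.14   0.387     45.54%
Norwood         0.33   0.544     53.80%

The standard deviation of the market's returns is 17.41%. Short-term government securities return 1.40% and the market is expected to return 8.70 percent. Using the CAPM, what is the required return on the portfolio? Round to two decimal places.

β_Ellery = 0.633 × 53.21% / 17.41% = 1.9346
β_Wren = 0.720 × 52.34% / 17.41% = 2.1645
β_Ingram = 0.329 × 42.42% / 17.41% = 0.8016
β_Sable = 0.387 × 45.54% / 17.41% = 1.0123
β_Norwood = 0.544 × 53.80% / 17.41% = 1.6811
β_P = Σ w_i β_i = 0.05×1.9346 + 0.08×2.1645 + 0.40×0.8016 + 0.14×1.0123 + 0.33×1.6811 = 1.2870
MRP = 8.70% − 1.40% = 7.30%
E(R_P) = R_f + β_P × MRP = 1.40% + 1.2870 × 7.30% = 10.80%

10.80%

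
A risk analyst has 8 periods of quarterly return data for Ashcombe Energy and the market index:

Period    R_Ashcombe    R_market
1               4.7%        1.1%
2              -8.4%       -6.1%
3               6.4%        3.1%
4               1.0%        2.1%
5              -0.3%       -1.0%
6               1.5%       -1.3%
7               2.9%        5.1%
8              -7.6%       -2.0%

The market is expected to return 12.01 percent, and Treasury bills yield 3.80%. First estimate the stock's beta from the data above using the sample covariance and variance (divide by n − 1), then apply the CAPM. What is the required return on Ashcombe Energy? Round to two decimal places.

Mean R_i = (4.7 − 8.4 + 6.4 + 1.0 − 0.3 + 1.5 + 2.9 − 7.6) / 8 = 0.0250%
Mean R_m = (1.1 − 6.1 + 3.1 + 2.1 − 1.0 − 1.3 + 5.1 − 2.0) / 8 = 0.1250%
Σ(R_i − R̄_i)(R_m − R̄_m) = 106.6650  ⇒  Cov = 106.6650 / 7 = 15.2379
Σ(R_m − R̄_m)² = 85.0150  ⇒  Var(R_m) = 85.0150 / 7 = 12.1450
β = Cov / Var(R_m) = 15.2379 / 12.1450 = 1.2547
MRP = 12.01% − 3.80% = 8.21%
E(R) = R_f + β × MRP = 3.80% + 1.2547 × 8.21% = 14.10%

14.10%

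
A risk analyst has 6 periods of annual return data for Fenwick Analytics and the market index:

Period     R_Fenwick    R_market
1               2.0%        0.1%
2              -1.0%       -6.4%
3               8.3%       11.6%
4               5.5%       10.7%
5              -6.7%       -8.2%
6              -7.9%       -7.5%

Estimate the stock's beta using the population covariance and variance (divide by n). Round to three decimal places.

Mean R_i = (2.0 − 1.0 + 8.3 + 5.5 − 6.7 − 7.9) / 6 = 0.0333%
Mean R_m = (0.1 − 6.4 + 11.6 + 10.7 − 8.2 − 7.5) / 6 = 0.0500%
Σ(R_i − R̄_i)(R_m − R̄_m) = 275.9100  ⇒  Cov = 275.9100 / 6 = 45.9850
Σ(R_m − R̄_m)² = 413.4950  ⇒  Var(R_m) = 413.4950 / 6 = 68.9158
β = Cov / Var(R_m) = 45.9850 / 68.9158 = 0.6673

0.667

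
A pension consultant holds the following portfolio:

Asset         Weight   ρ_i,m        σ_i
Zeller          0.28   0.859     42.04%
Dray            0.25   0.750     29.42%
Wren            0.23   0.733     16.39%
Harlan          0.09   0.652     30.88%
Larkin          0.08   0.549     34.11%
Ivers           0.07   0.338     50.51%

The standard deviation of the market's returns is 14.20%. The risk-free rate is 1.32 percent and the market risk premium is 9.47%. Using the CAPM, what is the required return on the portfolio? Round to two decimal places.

β_Zeller = 0.859 × 42.04% / 14.20% = 2.5431
β_Dray = 0.750 × 29.42% / 14.20% = 1.5539
β_Wren = 0.733 × 16.39% / 14.20% = 0.8460
β_Harlan = 0.652 × 30.88% / 14.20% = 1.4179
β_Larkin = 0.549 × 34.11% / 14.20% = 1.3188
β_Ivers = 0.338 × 50.51% / 14.20% = 1.2023
β_P = Σ w_i β_i = 0.28×2.5431 + 0.25×1.5539 + 0.23×0.8460 + 0.09×1.4179 + 0.08×1.3188 + 0.07×1.2023 = 1.6124
E(R_P) = R_f + β_P × MRP = 1.32% + 1.6124 × 9.47% = 16.59%

16.59%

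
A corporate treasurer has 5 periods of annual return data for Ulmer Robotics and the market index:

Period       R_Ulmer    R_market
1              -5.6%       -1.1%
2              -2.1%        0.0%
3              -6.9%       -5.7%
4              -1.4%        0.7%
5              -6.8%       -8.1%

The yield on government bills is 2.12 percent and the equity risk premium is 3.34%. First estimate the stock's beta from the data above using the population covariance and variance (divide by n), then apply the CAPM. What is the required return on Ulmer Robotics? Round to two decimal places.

4.08%

Mean R_i = (-5.6 − 2.1 − 6.9 − 1.4 − 6.8) / 5 = -4.5600%
Mean R_m = (-1.1 + 0.0 − 5.7 + 0.7 − 8.1) / 5 = -2.8400%
Σ(R_i − R̄_i)(R_m − R̄_m) = 34.8380  ⇒  Cov = 34.8380 / 5 = 6.9676
Σ(R_m − R̄_m)² = 59.4720  ⇒  Var(R_m) = 59.4720 / 5 = 11.8944
β = Cov / Var(R_m) = 6.9676 / 11.8944 = 0.5858
E(R) = R_f + β × MRP = 2.12% + 0.5858 × 3.34% = 4.08%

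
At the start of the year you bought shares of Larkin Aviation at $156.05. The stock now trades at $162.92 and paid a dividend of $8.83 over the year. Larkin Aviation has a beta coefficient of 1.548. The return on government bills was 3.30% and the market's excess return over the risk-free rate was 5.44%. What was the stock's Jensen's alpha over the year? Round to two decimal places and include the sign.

Realised HPR = (P1 + D1 − P0) / P0 = (162.92 + 8.83 − 156.05) / 156.05 = 15.70 / 156.05 = 10.0609%
CAPM required = R_f + β·MRP = 3.30% + 1.548 × 5.44% = 11.72112%
α = realised − required = 10.0609% − 11.72112% = -1.66%

-1.66%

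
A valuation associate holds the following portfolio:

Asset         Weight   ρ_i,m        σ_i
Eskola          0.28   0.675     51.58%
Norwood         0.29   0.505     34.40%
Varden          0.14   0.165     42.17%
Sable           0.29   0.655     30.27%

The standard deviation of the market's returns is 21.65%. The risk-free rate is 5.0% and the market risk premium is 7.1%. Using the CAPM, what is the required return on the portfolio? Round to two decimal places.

β_Eskola = 0.675 × 51.58% / 21.65% = 1.6082
β_Norwood = 0.505 × 34.40% / 21.65% = 0.8024
β_Varden = 0.165 × 42.17% / 21.65% = 0.3214
β_Sable = 0.655 × 30.27% / 21.65% = 0.9158
β_P = Σ w_i β_i = 0.28×1.6082 + 0.29×0.8024 + 0.14×0.3214 + 0.29×0.9158 = 0.9936
E(R_P) = R_f + β_P × MRP = 5.0% + 0.9936 × 7.1% = 12.05%

12.05%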